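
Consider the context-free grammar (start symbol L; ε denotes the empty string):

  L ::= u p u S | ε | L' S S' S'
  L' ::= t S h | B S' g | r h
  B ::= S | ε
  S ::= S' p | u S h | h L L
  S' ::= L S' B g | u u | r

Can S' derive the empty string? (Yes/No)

Nullable nonterminals: B, L.
No production of S' has an RHS whose symbols are all nullable, so S' is not nullable.

No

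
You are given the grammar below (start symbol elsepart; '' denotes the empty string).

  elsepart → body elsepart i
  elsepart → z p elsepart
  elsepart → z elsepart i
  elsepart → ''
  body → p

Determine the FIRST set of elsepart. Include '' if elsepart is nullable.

From elsepart → body elsepart i: add FIRST(body) = { p }.
elsepart → z p elsepart contributes {z}.
elsepart → z elsepart i contributes {z}.
elsepart → '' contributes ''.
Union: FIRST(elsepart) = { p, z, '' }.

{ p, z, '' }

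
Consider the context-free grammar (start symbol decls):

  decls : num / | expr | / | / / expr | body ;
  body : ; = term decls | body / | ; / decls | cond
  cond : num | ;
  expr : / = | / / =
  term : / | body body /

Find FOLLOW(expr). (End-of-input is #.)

{ #, /, ;, num }

In decls : expr: expr is at the end, add FOLLOW(decls) = { #, /, ;, num }.
In decls : / / expr: expr is at the end, add FOLLOW(decls) = { #, /, ;, num }.
Union: FOLLOW(expr) = { #, /, ;, num }.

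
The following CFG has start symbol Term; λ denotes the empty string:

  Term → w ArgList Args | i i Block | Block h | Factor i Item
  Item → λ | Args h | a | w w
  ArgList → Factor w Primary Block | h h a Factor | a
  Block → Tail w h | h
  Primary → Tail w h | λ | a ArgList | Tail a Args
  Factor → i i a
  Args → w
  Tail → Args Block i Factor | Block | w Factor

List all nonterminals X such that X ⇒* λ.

Directly nullable (have an λ-production): Item, Primary.
No other nonterminal has a production whose RHS symbols are all nullable.

{ Item, Primary }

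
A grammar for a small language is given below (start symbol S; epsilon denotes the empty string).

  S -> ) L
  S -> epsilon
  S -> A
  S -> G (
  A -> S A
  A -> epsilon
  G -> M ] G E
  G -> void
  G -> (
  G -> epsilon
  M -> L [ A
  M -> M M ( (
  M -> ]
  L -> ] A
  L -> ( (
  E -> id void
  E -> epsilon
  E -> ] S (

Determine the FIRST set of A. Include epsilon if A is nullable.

From A -> S A: S, A nullable, take FIRST(S) ∪ FIRST(A) = { (, ), ], void }; also epsilon since the whole RHS is nullable.
A -> epsilon contributes epsilon.
Union: FIRST(A) = { (, ), ], void, epsilon }.

{ (, ), ], void, epsilon }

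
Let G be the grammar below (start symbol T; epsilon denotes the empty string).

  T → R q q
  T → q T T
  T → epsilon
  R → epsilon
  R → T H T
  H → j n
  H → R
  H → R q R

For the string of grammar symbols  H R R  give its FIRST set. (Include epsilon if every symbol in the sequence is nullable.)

{ j, q, epsilon }

Add FIRST(H)\{epsilon} = { j, q }; H is nullable, continue.
Add FIRST(R)\{epsilon} = { j, q }; R is nullable, continue.
Add FIRST(R)\{epsilon} = { j, q }; R is nullable, continue.
Every symbol is nullable, so include epsilon.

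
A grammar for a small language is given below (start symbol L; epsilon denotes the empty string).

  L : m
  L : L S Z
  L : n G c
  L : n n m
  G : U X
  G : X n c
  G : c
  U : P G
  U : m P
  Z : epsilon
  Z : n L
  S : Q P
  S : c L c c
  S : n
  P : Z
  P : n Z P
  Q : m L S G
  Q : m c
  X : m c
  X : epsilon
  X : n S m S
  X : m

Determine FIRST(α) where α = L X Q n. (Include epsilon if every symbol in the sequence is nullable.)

{ m, n }

Add FIRST(L) = { m, n }; L is not nullable, stop.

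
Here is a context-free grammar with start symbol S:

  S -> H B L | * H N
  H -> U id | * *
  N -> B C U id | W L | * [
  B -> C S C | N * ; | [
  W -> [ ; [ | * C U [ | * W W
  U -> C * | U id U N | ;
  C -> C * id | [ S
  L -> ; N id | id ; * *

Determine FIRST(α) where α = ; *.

{ ; }

; is a terminal; add {;} and stop.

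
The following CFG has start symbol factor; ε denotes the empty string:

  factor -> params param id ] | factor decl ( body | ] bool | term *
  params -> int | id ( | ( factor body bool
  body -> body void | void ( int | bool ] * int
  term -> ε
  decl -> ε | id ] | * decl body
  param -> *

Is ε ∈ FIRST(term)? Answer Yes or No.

Yes

term has an ε-production, so term ⇒ ε.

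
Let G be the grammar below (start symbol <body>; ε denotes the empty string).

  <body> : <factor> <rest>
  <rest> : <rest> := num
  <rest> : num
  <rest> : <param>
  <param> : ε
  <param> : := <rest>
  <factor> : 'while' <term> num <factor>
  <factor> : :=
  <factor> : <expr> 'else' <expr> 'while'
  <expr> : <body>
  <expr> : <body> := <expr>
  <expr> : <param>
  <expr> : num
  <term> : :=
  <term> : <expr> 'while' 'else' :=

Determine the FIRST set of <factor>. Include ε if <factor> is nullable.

<factor> : 'while' <term> num <factor> contributes {'while'}.
<factor> : := contributes {:=}.
From <factor> : <expr> 'else' <expr> 'while': <expr> nullable, take FIRST(<expr>) ∪ {'else'} = { 'else', 'while', :=, num }.
Union: FIRST(<factor>) = { 'else', 'while', :=, num }.

{ 'else', 'while', :=, num }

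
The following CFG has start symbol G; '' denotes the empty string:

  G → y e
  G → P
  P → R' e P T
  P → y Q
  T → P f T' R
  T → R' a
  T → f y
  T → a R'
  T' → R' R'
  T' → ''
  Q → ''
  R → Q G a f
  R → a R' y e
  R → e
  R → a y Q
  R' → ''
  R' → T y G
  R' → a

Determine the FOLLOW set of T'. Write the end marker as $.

{ a, e, f, y }

In T → P f T' R: add FIRST(R) = { a, e, f, y }.
Union: FOLLOW(T') = { a, e, f, y }.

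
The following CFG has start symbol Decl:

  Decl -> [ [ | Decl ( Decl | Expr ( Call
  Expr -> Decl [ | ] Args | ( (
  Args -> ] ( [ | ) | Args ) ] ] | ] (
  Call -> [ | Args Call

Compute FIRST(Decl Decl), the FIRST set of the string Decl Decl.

Add FIRST(Decl) = { (, [, ] }; Decl is not nullable, stop.

{ (, [, ] }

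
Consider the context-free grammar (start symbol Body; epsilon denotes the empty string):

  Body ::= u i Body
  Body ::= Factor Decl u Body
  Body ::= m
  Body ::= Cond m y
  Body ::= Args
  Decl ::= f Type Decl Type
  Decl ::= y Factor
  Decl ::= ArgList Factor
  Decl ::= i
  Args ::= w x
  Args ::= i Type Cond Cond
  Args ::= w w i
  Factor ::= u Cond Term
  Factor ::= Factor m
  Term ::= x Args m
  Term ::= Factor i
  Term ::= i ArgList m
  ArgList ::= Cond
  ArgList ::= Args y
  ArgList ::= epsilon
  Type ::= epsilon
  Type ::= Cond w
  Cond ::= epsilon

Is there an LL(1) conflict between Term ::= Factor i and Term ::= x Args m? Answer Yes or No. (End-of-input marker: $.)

FIRST(Factor i) = { u } and FIRST(x Args m) = { x }.
The FIRST sets are disjoint and neither alternative is nullable — no conflict.

No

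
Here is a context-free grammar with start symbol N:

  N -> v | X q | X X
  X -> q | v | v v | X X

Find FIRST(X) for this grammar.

{ q, v }

X -> q contributes {q}.
X -> v contributes {v}.
X -> v v contributes {v}.
From X -> X X: add FIRST(X) = { q, v }.
Union: FIRST(X) = { q, v }.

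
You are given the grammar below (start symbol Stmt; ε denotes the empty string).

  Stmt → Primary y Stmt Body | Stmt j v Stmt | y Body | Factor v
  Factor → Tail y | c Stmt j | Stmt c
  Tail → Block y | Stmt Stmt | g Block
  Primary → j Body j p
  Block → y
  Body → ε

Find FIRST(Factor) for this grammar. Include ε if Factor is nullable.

From Factor → Tail y: add FIRST(Tail) = { c, g, j, y }.
Factor → c Stmt j contributes {c}.
From Factor → Stmt c: add FIRST(Stmt) = { c, g, j, y }.
Union: FIRST(Factor) = { c, g, j, y }.

{ c, g, j, y }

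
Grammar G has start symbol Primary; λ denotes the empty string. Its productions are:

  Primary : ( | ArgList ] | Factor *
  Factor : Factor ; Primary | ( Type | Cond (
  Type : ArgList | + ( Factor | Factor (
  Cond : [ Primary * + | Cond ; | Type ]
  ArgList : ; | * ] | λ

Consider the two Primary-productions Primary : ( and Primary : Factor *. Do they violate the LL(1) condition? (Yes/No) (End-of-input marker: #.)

Yes

FIRST(() = { ( } and FIRST(Factor *) = { (, *, +, ;, [, ] }.
Both contain (, so the two alternatives are not disjoint — LL(1) conflict.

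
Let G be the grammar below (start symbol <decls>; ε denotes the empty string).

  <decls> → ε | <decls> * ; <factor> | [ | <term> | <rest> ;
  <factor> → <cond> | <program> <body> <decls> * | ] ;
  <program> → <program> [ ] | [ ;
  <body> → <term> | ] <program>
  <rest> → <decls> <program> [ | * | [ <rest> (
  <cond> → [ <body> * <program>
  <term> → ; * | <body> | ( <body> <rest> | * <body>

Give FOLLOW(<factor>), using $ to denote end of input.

{ $, *, [ }

In <decls> → <decls> * ; <factor>: <factor> is at the end, add FOLLOW(<decls>) = { $, *, [ }.
Union: FOLLOW(<factor>) = { $, *, [ }.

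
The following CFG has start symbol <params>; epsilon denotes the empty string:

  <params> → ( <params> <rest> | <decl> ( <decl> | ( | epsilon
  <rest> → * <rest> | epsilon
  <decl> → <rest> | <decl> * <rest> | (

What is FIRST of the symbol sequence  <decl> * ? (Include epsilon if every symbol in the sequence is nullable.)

{ (, * }

Add FIRST(<decl>)\{epsilon} = { (, * }; <decl> is nullable, continue.
* is a terminal; add {*} and stop.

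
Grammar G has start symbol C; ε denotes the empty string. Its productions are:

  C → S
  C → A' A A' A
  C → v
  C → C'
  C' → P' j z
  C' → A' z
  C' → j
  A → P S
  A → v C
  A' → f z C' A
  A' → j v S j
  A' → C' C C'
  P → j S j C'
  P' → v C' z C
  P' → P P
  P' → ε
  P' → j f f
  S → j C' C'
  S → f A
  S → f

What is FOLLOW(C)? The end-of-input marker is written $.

{ $, f, j, v, z }

C is the start symbol, so $ ∈ FOLLOW(C).
In A → v C: C is at the end, add FOLLOW(A) = { $, f, j, v, z }.
In A' → C' C C': add FIRST(C') = { f, j, v }.
In P' → v C' z C: C is at the end, add FOLLOW(P') = { j }.
Union: FOLLOW(C) = { $, f, j, v, z }.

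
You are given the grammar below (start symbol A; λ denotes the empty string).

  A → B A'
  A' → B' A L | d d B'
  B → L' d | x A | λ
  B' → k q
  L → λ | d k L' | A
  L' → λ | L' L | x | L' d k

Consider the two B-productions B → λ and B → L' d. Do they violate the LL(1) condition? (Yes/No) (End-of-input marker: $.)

FIRST(λ) = { λ } and FIRST(L' d) = { d, k, x }.
The first alternative is nullable and FOLLOW(B) = { d, k } shares d with FIRST of the second — conflict.

Yes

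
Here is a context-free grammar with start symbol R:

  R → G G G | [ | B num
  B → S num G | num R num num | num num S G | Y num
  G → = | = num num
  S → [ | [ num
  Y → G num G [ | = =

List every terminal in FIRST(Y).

From Y → G num G [: add FIRST(G) = { = }.
Y → = = contributes {=}.
Union: FIRST(Y) = { = }.

{ = }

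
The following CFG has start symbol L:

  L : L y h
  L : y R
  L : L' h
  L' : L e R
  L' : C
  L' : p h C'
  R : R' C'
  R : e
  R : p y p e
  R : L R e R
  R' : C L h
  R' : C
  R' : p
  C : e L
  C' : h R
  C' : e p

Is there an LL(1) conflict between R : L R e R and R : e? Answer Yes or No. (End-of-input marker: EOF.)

FIRST(L R e R) = { e, p, y } and FIRST(e) = { e }.
Both contain e, so the two alternatives are not disjoint — LL(1) conflict.

Yes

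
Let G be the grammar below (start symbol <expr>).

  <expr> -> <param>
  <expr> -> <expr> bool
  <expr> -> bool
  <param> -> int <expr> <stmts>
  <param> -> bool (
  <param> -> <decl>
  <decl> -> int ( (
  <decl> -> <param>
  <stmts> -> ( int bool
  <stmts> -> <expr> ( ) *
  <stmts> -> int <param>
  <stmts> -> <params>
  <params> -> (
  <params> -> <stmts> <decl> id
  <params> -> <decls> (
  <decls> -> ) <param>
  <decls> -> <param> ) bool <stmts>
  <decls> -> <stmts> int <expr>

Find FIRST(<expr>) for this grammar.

From <expr> -> <param>: add FIRST(<param>) = { bool, int }.
From <expr> -> <expr> bool: add FIRST(<expr>) = { bool, int }.
<expr> -> bool contributes {bool}.
Union: FIRST(<expr>) = { bool, int }.

{ bool, int }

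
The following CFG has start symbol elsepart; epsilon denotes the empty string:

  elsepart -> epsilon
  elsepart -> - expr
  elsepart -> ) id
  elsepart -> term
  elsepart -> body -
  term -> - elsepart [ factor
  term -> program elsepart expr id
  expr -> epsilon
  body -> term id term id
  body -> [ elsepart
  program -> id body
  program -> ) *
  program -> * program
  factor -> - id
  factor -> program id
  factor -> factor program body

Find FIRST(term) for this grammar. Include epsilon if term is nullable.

term -> - elsepart [ factor contributes {-}.
From term -> program elsepart expr id: add FIRST(program) = { ), *, id }.
Union: FIRST(term) = { ), *, -, id }.

{ ), *, -, id }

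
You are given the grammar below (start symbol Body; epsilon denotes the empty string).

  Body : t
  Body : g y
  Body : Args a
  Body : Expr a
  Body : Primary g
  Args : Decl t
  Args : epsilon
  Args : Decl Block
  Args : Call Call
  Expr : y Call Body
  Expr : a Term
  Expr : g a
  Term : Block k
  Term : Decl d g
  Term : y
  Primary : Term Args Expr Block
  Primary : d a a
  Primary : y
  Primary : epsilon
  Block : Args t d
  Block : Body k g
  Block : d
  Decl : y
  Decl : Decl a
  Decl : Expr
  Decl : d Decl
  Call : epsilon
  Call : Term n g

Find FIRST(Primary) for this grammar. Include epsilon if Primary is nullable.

From Primary : Term Args Expr Block: add FIRST(Term) = { a, d, g, t, y }.
Primary : d a a contributes {d}.
Primary : y contributes {y}.
Primary : epsilon contributes epsilon.
Union: FIRST(Primary) = { a, d, g, t, y, epsilon }.

{ a, d, g, t, y, epsilon }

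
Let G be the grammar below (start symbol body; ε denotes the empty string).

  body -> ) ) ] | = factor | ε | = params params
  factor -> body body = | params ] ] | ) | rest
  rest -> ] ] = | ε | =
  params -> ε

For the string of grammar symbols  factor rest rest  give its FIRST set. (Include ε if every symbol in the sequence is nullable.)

Add FIRST(factor)\{ε} = { ), =, ] }; factor is nullable, continue.
Add FIRST(rest)\{ε} = { =, ] }; rest is nullable, continue.
Add FIRST(rest)\{ε} = { =, ] }; rest is nullable, continue.
Every symbol is nullable, so include ε.

{ ), =, ], ε }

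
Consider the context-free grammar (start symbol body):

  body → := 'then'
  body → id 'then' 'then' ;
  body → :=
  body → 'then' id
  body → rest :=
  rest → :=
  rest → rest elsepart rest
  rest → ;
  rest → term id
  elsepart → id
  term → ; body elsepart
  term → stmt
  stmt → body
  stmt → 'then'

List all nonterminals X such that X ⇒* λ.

No nonterminal has an empty production or an RHS whose symbols are all nullable.

{ } (none)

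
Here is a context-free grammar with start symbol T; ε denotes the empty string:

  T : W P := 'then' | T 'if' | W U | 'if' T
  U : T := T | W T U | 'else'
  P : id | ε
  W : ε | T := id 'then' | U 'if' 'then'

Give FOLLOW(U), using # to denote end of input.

In T : W U: U is at the end, add FOLLOW(T) = { #, 'else', 'if', :=, id }.
In U : W T U: U is at the end, add FOLLOW(U) = { #, 'else', 'if', :=, id }.
In W : U 'if' 'then': add FIRST('if' 'then') = { 'if' }.
Union: FOLLOW(U) = { #, 'else', 'if', :=, id }.

{ #, 'else', 'if', :=, id }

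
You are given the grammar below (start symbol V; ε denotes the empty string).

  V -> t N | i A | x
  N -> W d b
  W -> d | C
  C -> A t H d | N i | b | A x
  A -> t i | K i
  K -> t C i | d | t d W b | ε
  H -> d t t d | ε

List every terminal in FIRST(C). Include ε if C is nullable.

From C -> A t H d: add FIRST(A) = { d, i, t }.
From C -> N i: add FIRST(N) = { b, d, i, t }.
C -> b contributes {b}.
From C -> A x: add FIRST(A) = { d, i, t }.
Union: FIRST(C) = { b, d, i, t }.

{ b, d, i, t }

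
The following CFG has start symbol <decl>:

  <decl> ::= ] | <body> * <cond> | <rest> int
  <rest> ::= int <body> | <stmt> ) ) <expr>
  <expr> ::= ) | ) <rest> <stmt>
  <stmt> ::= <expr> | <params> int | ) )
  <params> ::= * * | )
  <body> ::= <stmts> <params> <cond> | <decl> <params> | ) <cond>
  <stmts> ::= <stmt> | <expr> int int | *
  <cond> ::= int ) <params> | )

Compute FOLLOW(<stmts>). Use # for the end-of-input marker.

In <body> ::= <stmts> <params> <cond>: add FIRST(<params> <cond>) = { ), * }.
Union: FOLLOW(<stmts>) = { ), * }.

{ ), * }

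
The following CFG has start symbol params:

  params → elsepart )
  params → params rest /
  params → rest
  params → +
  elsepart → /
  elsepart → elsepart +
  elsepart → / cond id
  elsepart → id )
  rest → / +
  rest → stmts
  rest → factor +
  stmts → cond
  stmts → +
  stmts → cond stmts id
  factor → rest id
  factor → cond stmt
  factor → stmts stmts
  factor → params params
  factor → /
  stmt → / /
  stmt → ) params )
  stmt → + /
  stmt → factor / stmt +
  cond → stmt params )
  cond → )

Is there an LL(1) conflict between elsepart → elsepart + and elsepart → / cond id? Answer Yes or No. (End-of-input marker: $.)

FIRST(elsepart +) = { /, id } and FIRST(/ cond id) = { / }.
Both contain /, so the two alternatives are not disjoint — LL(1) conflict.

Yes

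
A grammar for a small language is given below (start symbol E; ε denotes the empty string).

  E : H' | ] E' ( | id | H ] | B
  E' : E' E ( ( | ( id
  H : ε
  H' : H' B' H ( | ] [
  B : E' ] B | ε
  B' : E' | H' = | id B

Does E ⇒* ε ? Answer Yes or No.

E : B and each of B is nullable, so E ⇒* ε.

Yes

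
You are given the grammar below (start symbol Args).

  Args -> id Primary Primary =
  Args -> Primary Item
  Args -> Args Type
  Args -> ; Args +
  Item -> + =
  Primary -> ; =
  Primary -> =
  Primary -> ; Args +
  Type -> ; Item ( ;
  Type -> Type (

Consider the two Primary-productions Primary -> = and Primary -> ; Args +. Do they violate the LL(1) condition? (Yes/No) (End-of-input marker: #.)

FIRST(=) = { = } and FIRST(; Args +) = { ; }.
The FIRST sets are disjoint and neither alternative is nullable — no conflict.

No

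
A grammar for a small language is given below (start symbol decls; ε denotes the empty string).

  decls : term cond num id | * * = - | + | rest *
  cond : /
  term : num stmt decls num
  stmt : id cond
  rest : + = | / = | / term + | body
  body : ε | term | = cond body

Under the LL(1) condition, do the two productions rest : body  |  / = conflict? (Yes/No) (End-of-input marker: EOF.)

No

FIRST(body) = { =, num, ε } and FIRST(/ =) = { / }.
The first is nullable but FOLLOW(rest) = { * } is disjoint from FIRST of the second.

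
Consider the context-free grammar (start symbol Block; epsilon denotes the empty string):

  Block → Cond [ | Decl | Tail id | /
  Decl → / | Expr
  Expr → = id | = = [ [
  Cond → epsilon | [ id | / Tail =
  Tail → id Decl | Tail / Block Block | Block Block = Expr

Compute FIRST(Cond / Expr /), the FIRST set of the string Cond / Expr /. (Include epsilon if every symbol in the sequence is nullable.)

Add FIRST(Cond)\{epsilon} = { /, [ }; Cond is nullable, continue.
/ is a terminal; add {/} and stop.

{ /, [ }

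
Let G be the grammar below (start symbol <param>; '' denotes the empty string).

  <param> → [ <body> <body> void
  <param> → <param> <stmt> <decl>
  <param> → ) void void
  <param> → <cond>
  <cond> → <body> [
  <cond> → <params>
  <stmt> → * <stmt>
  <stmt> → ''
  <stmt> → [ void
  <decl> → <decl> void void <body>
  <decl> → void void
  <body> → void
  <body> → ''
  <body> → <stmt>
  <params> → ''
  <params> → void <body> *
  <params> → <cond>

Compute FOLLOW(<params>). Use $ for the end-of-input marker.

In <cond> → <params>: <params> is at the end, add FOLLOW(<cond>) = { $, *, [, void }.
Union: FOLLOW(<params>) = { $, *, [, void }.

{ $, *, [, void }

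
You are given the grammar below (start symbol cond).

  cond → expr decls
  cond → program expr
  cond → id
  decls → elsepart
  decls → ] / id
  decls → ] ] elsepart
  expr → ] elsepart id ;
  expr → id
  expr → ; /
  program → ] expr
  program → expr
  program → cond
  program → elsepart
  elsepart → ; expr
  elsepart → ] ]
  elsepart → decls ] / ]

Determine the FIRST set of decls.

{ ;, ] }

From decls → elsepart: add FIRST(elsepart) = { ;, ] }.
decls → ] / id contributes {]}.
decls → ] ] elsepart contributes {]}.
Union: FIRST(decls) = { ;, ] }.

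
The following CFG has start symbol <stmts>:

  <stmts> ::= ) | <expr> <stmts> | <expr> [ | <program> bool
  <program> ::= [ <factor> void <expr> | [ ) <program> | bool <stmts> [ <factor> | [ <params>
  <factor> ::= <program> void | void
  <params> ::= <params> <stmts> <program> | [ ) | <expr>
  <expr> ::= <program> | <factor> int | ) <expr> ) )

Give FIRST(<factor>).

{ [, bool, void }

From <factor> ::= <program> void: add FIRST(<program>) = { [, bool }.
<factor> ::= void contributes {void}.
Union: FIRST(<factor>) = { [, bool, void }.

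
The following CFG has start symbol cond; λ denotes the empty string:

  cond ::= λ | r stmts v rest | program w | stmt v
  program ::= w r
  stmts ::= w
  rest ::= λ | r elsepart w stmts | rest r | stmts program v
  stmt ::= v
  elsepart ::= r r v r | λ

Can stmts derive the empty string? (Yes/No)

No

Nullable nonterminals: cond, elsepart, rest.
No production of stmts has an RHS whose symbols are all nullable, so stmts is not nullable.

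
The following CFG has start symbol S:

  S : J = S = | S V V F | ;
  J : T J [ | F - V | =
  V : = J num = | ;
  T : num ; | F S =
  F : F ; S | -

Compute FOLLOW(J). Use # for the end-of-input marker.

In S : J = S =: add FIRST(= S =) = { = }.
In J : T J [: add FIRST([) = { [ }.
In V : = J num =: add FIRST(num =) = { num }.
Union: FOLLOW(J) = { =, [, num }.

{ =, [, num }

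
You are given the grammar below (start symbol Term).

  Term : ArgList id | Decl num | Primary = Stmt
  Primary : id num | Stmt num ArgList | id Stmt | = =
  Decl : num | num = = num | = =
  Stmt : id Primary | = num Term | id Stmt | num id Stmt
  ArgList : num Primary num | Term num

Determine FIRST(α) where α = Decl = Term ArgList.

{ =, num }

Add FIRST(Decl) = { =, num }; Decl is not nullable, stop.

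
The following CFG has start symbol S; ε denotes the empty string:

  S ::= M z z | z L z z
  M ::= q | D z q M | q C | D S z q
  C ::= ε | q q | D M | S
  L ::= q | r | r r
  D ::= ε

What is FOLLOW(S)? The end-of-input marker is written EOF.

S is the start symbol, so EOF ∈ FOLLOW(S).
In M ::= D S z q: add FIRST(z q) = { z }.
In C ::= S: S is at the end, add FOLLOW(C) = { z }.
Union: FOLLOW(S) = { EOF, z }.

{ EOF, z }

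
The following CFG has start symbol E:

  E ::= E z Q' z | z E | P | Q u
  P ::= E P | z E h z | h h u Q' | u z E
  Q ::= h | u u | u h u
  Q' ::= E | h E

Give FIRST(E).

From E ::= E z Q' z: add FIRST(E) = { h, u, z }.
E ::= z E contributes {z}.
From E ::= P: add FIRST(P) = { h, u, z }.
From E ::= Q u: add FIRST(Q) = { h, u }.
Union: FIRST(E) = { h, u, z }.

{ h, u, z }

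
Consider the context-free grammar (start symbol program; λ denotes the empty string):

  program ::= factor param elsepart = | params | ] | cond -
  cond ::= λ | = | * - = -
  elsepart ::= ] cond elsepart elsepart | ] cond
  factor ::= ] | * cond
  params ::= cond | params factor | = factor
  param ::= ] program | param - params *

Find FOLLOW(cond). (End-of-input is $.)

{ $, *, -, =, ] }

In program ::= cond -: add FIRST(-) = { - }.
In elsepart ::= ] cond elsepart elsepart: add FIRST(elsepart elsepart) = { ] }.
In elsepart ::= ] cond: cond is at the end, add FOLLOW(elsepart) = { =, ] }.
In factor ::= * cond: cond is at the end, add FOLLOW(factor) = { $, *, -, ] }.
In params ::= cond: cond is at the end, add FOLLOW(params) = { $, *, -, ] }.
Union: FOLLOW(cond) = { $, *, -, =, ] }.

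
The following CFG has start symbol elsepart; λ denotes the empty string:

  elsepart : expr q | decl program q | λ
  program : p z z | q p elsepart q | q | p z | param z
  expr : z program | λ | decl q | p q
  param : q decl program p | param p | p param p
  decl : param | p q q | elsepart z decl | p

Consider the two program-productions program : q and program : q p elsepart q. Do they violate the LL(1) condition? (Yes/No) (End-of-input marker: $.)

Yes

FIRST(q) = { q } and FIRST(q p elsepart q) = { q }.
Both contain q, so the two alternatives are not disjoint — LL(1) conflict.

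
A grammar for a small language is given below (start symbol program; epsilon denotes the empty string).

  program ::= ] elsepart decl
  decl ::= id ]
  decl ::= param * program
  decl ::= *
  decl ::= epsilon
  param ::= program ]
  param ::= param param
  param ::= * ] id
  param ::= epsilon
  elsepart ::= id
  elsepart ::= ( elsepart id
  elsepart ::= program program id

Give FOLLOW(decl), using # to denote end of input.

{ #, ], id }

In program ::= ] elsepart decl: decl is at the end, add FOLLOW(program) = { #, ], id }.
Union: FOLLOW(decl) = { #, ], id }.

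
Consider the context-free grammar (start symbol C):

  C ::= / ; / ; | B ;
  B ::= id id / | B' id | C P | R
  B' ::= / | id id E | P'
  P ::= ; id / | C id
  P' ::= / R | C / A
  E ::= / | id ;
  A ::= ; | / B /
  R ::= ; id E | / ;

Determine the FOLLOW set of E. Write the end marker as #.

{ /, ;, id }

In B' ::= id id E: E is at the end, add FOLLOW(B') = { id }.
In R ::= ; id E: E is at the end, add FOLLOW(R) = { /, ;, id }.
Union: FOLLOW(E) = { /, ;, id }.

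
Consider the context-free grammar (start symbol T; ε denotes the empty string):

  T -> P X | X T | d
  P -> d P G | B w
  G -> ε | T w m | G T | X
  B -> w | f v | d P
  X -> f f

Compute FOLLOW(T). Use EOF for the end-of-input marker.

{ EOF, d, f, w }

T is the start symbol, so EOF ∈ FOLLOW(T).
In T -> X T: T is at the end, add FOLLOW(T) = { EOF, d, f, w }.
In G -> T w m: add FIRST(w m) = { w }.
In G -> G T: T is at the end, add FOLLOW(G) = { d, f, w }.
Union: FOLLOW(T) = { EOF, d, f, w }.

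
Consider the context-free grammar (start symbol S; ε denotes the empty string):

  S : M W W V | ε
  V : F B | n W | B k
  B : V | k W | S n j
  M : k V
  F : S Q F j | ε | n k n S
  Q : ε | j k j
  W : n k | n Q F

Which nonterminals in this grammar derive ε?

Directly nullable (have an ε-production): S, F, Q.
No other nonterminal has a production whose RHS symbols are all nullable.

{ F, Q, S }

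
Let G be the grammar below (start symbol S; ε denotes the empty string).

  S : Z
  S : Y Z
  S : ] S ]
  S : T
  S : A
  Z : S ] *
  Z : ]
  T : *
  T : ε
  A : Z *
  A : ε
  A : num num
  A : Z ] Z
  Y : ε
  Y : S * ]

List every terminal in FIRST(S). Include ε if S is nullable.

From S : Z: add FIRST(Z) = { *, ], num }.
From S : Y Z: Y nullable, take FIRST(Y) ∪ FIRST(Z) = { *, ], num }.
S : ] S ] contributes {]}.
From S : T: add FIRST(T) = { *, ε } (including ε since T is nullable).
From S : A: add FIRST(A) = { *, ], num, ε } (including ε since A is nullable).
Union: FIRST(S) = { *, ], num, ε }.

{ *, ], num, ε }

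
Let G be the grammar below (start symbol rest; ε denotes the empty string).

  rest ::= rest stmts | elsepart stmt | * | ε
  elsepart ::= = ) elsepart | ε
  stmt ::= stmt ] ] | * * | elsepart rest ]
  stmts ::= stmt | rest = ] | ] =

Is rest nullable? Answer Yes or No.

Yes

rest has an ε-production, so rest ⇒ ε.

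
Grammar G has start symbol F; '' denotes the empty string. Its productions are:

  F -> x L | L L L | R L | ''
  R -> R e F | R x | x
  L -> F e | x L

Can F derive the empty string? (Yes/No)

Yes

F has an ''-production, so F ⇒ ''.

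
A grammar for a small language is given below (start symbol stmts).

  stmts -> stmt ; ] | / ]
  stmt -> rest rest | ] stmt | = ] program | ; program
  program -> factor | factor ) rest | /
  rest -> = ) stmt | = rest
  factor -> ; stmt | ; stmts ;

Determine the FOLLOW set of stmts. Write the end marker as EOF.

{ EOF, ; }

stmts is the start symbol, so EOF ∈ FOLLOW(stmts).
In factor -> ; stmts ;: add FIRST(;) = { ; }.
Union: FOLLOW(stmts) = { EOF, ; }.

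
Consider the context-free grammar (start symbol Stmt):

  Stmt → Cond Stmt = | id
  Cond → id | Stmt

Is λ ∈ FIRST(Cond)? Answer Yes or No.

No

No nonterminal in this grammar is nullable.
No production of Cond has an RHS whose symbols are all nullable, so Cond is not nullable.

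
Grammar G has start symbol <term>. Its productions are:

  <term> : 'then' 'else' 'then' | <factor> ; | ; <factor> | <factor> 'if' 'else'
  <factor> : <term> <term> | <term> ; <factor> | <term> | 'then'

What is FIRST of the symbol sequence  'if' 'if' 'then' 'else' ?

{ 'if' }

'if' is a terminal; add {'if'} and stop.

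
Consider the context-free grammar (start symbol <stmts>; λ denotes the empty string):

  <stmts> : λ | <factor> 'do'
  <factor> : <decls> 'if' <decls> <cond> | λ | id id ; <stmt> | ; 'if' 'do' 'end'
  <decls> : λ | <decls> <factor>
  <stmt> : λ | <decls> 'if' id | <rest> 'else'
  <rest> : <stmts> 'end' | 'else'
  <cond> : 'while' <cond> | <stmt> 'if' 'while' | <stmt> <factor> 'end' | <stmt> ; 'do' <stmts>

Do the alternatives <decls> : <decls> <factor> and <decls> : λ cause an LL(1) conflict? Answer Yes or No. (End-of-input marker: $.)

FIRST(<decls> <factor>) = { 'if', ;, id, λ } and FIRST(λ) = { λ }.
Both alternatives are nullable, violating the LL(1) condition.

Yes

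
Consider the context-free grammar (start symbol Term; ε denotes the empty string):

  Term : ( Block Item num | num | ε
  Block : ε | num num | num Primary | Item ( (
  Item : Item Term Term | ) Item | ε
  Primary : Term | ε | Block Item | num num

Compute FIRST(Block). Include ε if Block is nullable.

Block : ε contributes ε.
Block : num num contributes {num}.
Block : num Primary contributes {num}.
From Block : Item ( (: Item nullable, take FIRST(Item) ∪ {(} = { (, ), num }.
Union: FIRST(Block) = { (, ), num, ε }.

{ (, ), num, ε }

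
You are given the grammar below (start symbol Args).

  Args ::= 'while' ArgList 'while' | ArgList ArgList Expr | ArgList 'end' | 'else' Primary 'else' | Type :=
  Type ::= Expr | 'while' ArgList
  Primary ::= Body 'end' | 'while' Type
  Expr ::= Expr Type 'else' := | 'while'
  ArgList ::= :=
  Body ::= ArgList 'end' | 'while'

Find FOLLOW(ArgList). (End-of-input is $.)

{ 'else', 'end', 'while', := }

In Args ::= 'while' ArgList 'while': add FIRST('while') = { 'while' }.
In Args ::= ArgList ArgList Expr: add FIRST(ArgList Expr) = { := }.
In Args ::= ArgList ArgList Expr: add FIRST(Expr) = { 'while' }.
In Args ::= ArgList 'end': add FIRST('end') = { 'end' }.
In Type ::= 'while' ArgList: ArgList is at the end, add FOLLOW(Type) = { 'else', := }.
In Body ::= ArgList 'end': add FIRST('end') = { 'end' }.
Union: FOLLOW(ArgList) = { 'else', 'end', 'while', := }.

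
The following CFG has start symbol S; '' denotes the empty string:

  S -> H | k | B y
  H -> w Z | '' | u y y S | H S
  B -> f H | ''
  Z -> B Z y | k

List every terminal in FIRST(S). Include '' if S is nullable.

From S -> H: add FIRST(H) = { f, k, u, w, y, '' } (including '' since H is nullable).
S -> k contributes {k}.
From S -> B y: B nullable, take FIRST(B) ∪ {y} = { f, y }.
Union: FIRST(S) = { f, k, u, w, y, '' }.

{ f, k, u, w, y, '' }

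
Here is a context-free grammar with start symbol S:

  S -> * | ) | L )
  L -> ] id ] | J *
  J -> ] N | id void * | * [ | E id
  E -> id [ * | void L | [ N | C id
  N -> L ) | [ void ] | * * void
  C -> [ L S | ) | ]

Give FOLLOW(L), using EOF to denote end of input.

In S -> L ): add FIRST()) = { ) }.
In E -> void L: L is at the end, add FOLLOW(E) = { id }.
In N -> L ): add FIRST()) = { ) }.
In C -> [ L S: add FIRST(S) = { ), *, [, ], id, void }.
Union: FOLLOW(L) = { ), *, [, ], id, void }.

{ ), *, [, ], id, void }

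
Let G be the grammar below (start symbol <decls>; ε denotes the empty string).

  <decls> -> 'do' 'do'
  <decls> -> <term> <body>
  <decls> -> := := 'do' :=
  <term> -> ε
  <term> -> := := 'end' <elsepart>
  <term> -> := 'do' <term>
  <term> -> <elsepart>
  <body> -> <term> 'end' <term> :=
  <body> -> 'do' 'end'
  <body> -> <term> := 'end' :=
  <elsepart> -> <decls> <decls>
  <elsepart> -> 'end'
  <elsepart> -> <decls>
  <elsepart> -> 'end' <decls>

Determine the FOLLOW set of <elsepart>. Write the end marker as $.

{ 'do', 'end', := }

In <term> -> := := 'end' <elsepart>: <elsepart> is at the end, add FOLLOW(<term>) = { 'do', 'end', := }.
In <term> -> <elsepart>: <elsepart> is at the end, add FOLLOW(<term>) = { 'do', 'end', := }.
Union: FOLLOW(<elsepart>) = { 'do', 'end', := }.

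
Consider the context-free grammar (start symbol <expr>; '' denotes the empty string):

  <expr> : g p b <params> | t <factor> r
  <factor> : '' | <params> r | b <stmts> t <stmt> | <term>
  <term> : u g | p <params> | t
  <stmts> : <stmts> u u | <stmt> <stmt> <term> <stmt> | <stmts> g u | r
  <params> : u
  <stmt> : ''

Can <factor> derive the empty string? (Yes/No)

Yes

<factor> has an ''-production, so <factor> ⇒ ''.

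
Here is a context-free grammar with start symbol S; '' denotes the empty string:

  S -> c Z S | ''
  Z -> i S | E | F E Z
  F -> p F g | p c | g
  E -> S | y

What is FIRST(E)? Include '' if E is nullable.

{ c, y, '' }

From E -> S: add FIRST(S) = { c, '' } (including '' since S is nullable).
E -> y contributes {y}.
Union: FIRST(E) = { c, y, '' }.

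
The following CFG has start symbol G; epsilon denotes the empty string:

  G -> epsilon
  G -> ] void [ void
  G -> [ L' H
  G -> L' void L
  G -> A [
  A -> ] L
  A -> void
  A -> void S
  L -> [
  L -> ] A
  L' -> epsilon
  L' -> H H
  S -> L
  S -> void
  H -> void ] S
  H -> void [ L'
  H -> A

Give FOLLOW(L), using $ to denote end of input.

{ $, [, ], void }

In G -> L' void L: L is at the end, add FOLLOW(G) = { $ }.
In A -> ] L: L is at the end, add FOLLOW(A) = { $, [, ], void }.
In S -> L: L is at the end, add FOLLOW(S) = { $, [, ], void }.
Union: FOLLOW(L) = { $, [, ], void }.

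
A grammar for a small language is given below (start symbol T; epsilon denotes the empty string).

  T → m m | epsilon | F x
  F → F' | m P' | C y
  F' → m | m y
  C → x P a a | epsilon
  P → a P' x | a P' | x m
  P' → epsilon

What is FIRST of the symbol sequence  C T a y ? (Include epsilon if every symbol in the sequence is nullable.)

{ a, m, x, y }

Add FIRST(C)\{epsilon} = { x }; C is nullable, continue.
Add FIRST(T)\{epsilon} = { m, x, y }; T is nullable, continue.
a is a terminal; add {a} and stop.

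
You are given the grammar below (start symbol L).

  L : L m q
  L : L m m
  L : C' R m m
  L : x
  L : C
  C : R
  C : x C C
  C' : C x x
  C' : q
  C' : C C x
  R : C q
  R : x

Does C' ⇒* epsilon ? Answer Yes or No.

No

No nonterminal in this grammar is nullable.
No production of C' has an RHS whose symbols are all nullable, so C' is not nullable.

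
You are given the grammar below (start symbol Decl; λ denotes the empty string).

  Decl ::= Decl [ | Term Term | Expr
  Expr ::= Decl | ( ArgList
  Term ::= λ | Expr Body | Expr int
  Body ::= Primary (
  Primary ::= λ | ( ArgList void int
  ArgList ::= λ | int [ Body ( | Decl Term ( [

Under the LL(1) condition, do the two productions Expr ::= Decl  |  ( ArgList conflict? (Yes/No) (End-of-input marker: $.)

FIRST(Decl) = { (, [, int, λ } and FIRST(( ArgList) = { ( }.
Both contain (, so the two alternatives are not disjoint — LL(1) conflict.

Yes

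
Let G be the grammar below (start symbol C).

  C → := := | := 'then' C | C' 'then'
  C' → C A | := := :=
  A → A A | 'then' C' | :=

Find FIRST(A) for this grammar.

{ 'then', := }

From A → A A: add FIRST(A) = { 'then', := }.
A → 'then' C' contributes {'then'}.
A → := contributes {:=}.
Union: FIRST(A) = { 'then', := }.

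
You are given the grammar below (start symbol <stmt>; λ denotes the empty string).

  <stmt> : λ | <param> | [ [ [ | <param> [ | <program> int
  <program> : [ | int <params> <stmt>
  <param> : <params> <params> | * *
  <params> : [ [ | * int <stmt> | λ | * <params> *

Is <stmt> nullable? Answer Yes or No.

<stmt> has an λ-production, so <stmt> ⇒ λ.

Yes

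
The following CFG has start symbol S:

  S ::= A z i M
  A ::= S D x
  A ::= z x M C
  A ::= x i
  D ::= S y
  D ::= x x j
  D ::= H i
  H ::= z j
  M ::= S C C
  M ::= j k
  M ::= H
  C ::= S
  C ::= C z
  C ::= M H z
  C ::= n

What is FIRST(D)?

From D ::= S y: add FIRST(S) = { x, z }.
D ::= x x j contributes {x}.
From D ::= H i: add FIRST(H) = { z }.
Union: FIRST(D) = { x, z }.

{ x, z }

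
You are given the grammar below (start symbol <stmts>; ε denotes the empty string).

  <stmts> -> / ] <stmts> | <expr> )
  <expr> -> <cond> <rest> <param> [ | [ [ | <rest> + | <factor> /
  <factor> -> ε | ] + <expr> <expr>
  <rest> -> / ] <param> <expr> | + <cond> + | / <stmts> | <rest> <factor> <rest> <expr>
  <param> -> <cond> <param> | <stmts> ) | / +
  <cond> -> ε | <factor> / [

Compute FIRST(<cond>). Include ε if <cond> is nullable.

{ /, ], ε }

<cond> -> ε contributes ε.
From <cond> -> <factor> / [: <factor> nullable, take FIRST(<factor>) ∪ {/} = { /, ] }.
Union: FIRST(<cond>) = { /, ], ε }.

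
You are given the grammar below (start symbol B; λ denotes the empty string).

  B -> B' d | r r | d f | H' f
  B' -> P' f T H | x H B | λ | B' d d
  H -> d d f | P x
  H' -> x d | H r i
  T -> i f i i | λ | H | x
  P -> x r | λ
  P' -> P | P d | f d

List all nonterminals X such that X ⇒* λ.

Directly nullable (have an λ-production): B', T, P.
P' -> P with every symbol nullable, so P' is nullable.
No other nonterminal has a production whose RHS symbols are all nullable.

{ B', P, P', T }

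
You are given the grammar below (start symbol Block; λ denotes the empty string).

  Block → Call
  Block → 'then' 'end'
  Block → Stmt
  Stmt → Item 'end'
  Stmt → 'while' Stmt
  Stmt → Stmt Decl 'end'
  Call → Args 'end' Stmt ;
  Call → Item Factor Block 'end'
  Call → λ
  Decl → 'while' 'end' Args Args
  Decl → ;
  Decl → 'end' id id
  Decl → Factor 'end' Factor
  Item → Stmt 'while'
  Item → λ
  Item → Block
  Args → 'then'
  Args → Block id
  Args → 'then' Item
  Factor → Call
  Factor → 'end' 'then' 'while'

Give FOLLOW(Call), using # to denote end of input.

{ #, 'end', 'then', 'while', id }

In Block → Call: Call is at the end, add FOLLOW(Block) = { #, 'end', 'then', 'while', id }.
In Factor → Call: Call is at the end, add FOLLOW(Factor) = { 'end', 'then', 'while', id }.
Union: FOLLOW(Call) = { #, 'end', 'then', 'while', id }.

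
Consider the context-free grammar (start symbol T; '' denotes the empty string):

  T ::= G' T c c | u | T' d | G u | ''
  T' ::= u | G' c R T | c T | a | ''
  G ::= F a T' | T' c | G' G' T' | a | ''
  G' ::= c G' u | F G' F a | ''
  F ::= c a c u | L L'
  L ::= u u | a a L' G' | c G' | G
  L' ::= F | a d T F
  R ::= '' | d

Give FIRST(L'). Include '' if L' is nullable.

From L' ::= F: add FIRST(F) = { a, c, u }.
L' ::= a d T F contributes {a}.
Union: FIRST(L') = { a, c, u }.

{ a, c, u }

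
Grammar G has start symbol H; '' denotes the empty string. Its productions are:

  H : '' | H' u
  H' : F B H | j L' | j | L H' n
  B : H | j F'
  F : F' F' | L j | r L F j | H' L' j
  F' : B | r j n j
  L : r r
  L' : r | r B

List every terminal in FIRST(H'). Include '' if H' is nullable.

From H' : F B H: F, B, H nullable, take FIRST(F) ∪ FIRST(B) ∪ FIRST(H) = { j, r, u }; also '' since the whole RHS is nullable.
H' : j L' contributes {j}.
H' : j contributes {j}.
From H' : L H' n: add FIRST(L) = { r }.
Union: FIRST(H') = { j, r, u, '' }.

{ j, r, u, '' }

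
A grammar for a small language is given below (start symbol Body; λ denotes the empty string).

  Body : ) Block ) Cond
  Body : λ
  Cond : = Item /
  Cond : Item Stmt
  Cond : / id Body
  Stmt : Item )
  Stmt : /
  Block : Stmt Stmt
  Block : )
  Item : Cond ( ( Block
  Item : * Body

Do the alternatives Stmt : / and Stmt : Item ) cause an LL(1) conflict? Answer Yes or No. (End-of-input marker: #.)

FIRST(/) = { / } and FIRST(Item )) = { *, /, = }.
Both contain /, so the two alternatives are not disjoint — LL(1) conflict.

Yes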